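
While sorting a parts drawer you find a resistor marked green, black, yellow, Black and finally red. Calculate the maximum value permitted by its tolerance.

Green → 5 (first significant figure)
Black → 0 (second significant figure)
Yellow → 4 (third significant figure)
Black → ×1 multiplier
Red → ±2% tolerance
504 × 1 = 504 Ω
Maximum = 504 × (1 + 2/100) = 514.08 Ω.

514.08 Ω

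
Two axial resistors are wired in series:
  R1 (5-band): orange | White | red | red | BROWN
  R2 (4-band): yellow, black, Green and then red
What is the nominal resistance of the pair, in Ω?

4039200 Ω

R1: orange, white, red → 392; red ×10^2 → 39200 Ω.
R2: yellow, black → 40; green ×10^5 → 4000000 Ω.
Series: 39200 + 4000000 = 4039200 Ω.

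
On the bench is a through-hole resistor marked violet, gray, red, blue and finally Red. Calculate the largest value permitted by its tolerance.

797640000 Ω

Violet → 7 (first significant figure)
Grey → 8 (second significant figure)
Red → 2 (third significant figure)
Blue → ×10^6 multiplier
Red → ±2% tolerance
782 × 1000000 = 782000000 Ω
Largest = 782000000 × (1 + 2/100) = 797640000 Ω.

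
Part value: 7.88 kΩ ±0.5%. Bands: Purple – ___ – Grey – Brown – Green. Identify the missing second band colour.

grey

7880 Ω = 788 × 10^1.
The second band gives digit 8 of the significand, and 8 is grey.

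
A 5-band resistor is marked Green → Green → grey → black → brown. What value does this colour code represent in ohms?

Green → 5 (first significant figure)
Green → 5 (second significant figure)
Grey → 8 (third significant figure)
Black → ×1 multiplier
558 × 1 = 558 Ω

558 Ω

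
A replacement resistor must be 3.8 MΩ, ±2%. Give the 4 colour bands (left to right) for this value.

orange, grey, green, red

3800000 Ω = 38 × 10^5.
3 → orange
8 → grey
Multiplier 10^5 → green.
±2% tolerance → red.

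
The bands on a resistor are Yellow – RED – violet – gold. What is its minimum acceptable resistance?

Yellow → 4 (first significant figure)
Red → 2 (second significant figure)
Violet → ×10^7 multiplier
Gold → ±5% tolerance
42 × 10000000 = 420000000 Ω
Minimum = 420000000 × (1 − 5/100) = 399000000 Ω.

399000000 Ω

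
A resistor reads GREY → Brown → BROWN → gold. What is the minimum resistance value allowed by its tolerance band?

Grey → 8 (first significant figure)
Brown → 1 (second significant figure)
Brown → ×10 multiplier
Gold → ±5% tolerance
81 × 10 = 810 Ω
Minimum = 810 × (1 − 5/100) = 769.5 Ω.

769.5 Ω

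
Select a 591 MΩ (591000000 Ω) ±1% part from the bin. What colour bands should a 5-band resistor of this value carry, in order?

591000000 Ω = 591 × 10^6.
5 → green
9 → white
1 → brown
Multiplier 10^6 → blue.
±1% tolerance → brown.

green, white, brown, blue, brown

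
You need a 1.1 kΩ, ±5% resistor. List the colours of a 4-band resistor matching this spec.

1100 Ω = 11 × 10^2.
1 → brown
1 → brown
Multiplier 10^2 → red.
±5% tolerance → gold.

brown, brown, red, gold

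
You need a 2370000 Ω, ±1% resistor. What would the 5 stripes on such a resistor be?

2370000 Ω = 237 × 10^4.
2 → red
3 → orange
7 → violet
Multiplier 10^4 → yellow.
±1% tolerance → brown.

red, orange, violet, yellow, brown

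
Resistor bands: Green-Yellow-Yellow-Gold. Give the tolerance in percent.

The last band, gold, is the tolerance band.
Gold corresponds to ±5%.

±5%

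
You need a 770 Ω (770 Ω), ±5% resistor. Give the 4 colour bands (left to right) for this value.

violet, violet, brown, gold

770 Ω = 77 × 10^1.
7 → violet
7 → violet
Multiplier 10^1 → brown.
±5% tolerance → gold.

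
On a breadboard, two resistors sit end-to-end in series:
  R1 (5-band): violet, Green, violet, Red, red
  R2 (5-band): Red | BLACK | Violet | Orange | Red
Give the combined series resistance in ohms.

282700 Ω

R1: violet, green, violet → 757; red ×10^2 → 75700 Ω.
R2: red, black, violet → 207; orange ×10^3 → 207000 Ω.
Series: 75700 + 207000 = 282700 Ω.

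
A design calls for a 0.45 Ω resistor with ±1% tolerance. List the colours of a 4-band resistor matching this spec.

0.45 Ω = 45 × 10^-2.
4 → yellow
5 → green
Multiplier 10^-2 → silver.
±1% tolerance → brown.

yellow, green, silver, brown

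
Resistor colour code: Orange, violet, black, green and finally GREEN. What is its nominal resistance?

Orange → 3 (first significant figure)
Violet → 7 (second significant figure)
Black → 0 (third significant figure)
Green → ×10^5 multiplier
370 × 100000 = 37000000 Ω

37000000 Ω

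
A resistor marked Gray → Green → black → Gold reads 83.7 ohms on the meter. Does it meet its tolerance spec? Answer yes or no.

Grey → 8 (first significant figure)
Green → 5 (second significant figure)
Black → ×1 multiplier
Gold → ±5% tolerance
85 × 1 = 85 Ω
Allowed range: 80.75 Ω to 89.25 Ω.
83.7 ohms lies inside that range.

yes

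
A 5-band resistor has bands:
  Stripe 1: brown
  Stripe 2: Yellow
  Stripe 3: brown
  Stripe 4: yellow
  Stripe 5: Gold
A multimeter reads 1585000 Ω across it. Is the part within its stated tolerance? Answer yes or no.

Brown → 1 (first significant figure)
Yellow → 4 (second significant figure)
Brown → 1 (third significant figure)
Yellow → ×10^4 multiplier
Gold → ±5% tolerance
141 × 10000 = 1410000 Ω
Allowed range: 1339500 Ω to 1480500 Ω.
1585000 Ω lies outside that range.

no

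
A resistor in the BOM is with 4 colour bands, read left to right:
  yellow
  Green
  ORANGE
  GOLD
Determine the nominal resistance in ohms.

45000 Ω

Yellow → 4 (first significant figure)
Green → 5 (second significant figure)
Orange → ×10^3 multiplier
45 × 1000 = 45000 Ω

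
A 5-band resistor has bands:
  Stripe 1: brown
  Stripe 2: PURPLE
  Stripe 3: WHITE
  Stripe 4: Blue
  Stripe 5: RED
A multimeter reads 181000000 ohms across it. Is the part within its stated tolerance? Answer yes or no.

Brown → 1 (first significant figure)
Violet → 7 (second significant figure)
White → 9 (third significant figure)
Blue → ×10^6 multiplier
Red → ±2% tolerance
179 × 1000000 = 179000000 Ω
Allowed range: 175420000 Ω to 182580000 Ω.
181000000 ohms lies inside that range.

yes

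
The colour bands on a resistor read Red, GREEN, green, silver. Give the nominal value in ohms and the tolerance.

Red → 2 (first significant figure)
Green → 5 (second significant figure)
Green → ×10^5 multiplier
Silver → ±10% tolerance
25 × 100000 = 2500000 Ω

2500000 Ω ±10%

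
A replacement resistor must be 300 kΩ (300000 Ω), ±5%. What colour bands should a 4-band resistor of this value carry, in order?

orange, black, yellow, gold

300000 Ω = 30 × 10^4.
3 → orange
0 → black
Multiplier 10^4 → yellow.
±5% tolerance → gold.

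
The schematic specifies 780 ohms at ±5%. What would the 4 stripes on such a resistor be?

780 Ω = 78 × 10^1.
7 → violet
8 → grey
Multiplier 10^1 → brown.
±5% tolerance → gold.

violet, grey, brown, gold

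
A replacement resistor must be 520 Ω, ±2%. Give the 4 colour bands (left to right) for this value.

520 Ω = 52 × 10^1.
5 → green
2 → red
Multiplier 10^1 → brown.
±2% tolerance → red.

green, red, brown, red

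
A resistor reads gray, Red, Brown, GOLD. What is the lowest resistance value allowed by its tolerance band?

779 Ω

Grey → 8 (first significant figure)
Red → 2 (second significant figure)
Brown → ×10 multiplier
Gold → ±5% tolerance
82 × 10 = 820 Ω
Lowest = 820 × (1 − 5/100) = 779 Ω.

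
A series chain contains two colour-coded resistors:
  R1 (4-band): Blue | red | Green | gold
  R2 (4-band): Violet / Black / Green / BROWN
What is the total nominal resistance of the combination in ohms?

R1: blue, red → 62; green ×10^5 → 6200000 Ω.
R2: violet, black → 70; green ×10^5 → 7000000 Ω.
Series: 6200000 + 7000000 = 13200000 Ω.

13200000 Ω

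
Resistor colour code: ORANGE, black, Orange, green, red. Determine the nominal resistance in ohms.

30300000 Ω

Orange → 3 (first significant figure)
Black → 0 (second significant figure)
Orange → 3 (third significant figure)
Green → ×10^5 multiplier
303 × 100000 = 30300000 Ω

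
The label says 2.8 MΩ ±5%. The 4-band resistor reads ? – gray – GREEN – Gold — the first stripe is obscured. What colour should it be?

2800000 Ω = 28 × 10^5.
The first band gives digit 2 of the significand, and 2 is red.

red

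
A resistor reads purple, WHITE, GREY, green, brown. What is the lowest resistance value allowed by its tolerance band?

79002000 Ω

Violet → 7 (first significant figure)
White → 9 (second significant figure)
Grey → 8 (third significant figure)
Green → ×10^5 multiplier
Brown → ±1% tolerance
798 × 100000 = 79800000 Ω
Lowest = 79800000 × (1 − 1/100) = 79002000 Ω.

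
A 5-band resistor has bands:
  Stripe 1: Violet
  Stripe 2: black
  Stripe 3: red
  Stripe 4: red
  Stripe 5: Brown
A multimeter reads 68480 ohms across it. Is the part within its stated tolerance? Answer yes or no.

no

Violet → 7 (first significant figure)
Black → 0 (second significant figure)
Red → 2 (third significant figure)
Red → ×10^2 multiplier
Brown → ±1% tolerance
702 × 100 = 70200 Ω
Allowed range: 69498 Ω to 70902 Ω.
68480 ohms lies outside that range.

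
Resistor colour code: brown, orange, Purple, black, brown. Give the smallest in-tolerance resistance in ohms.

135.63 Ω

Brown → 1 (first significant figure)
Orange → 3 (second significant figure)
Violet → 7 (third significant figure)
Black → ×1 multiplier
Brown → ±1% tolerance
137 × 1 = 137 Ω
Smallest = 137 × (1 − 1/100) = 135.63 Ω.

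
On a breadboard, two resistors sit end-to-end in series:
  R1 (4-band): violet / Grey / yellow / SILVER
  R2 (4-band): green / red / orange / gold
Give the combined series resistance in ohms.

832000 Ω

R1: violet, grey → 78; yellow ×10^4 → 780000 Ω.
R2: green, red → 52; orange ×10^3 → 52000 Ω.
Series: 780000 + 52000 = 832000 Ω.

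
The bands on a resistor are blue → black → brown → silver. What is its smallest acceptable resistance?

Blue → 6 (first significant figure)
Black → 0 (second significant figure)
Brown → ×10 multiplier
Silver → ±10% tolerance
60 × 10 = 600 Ω
Smallest = 600 × (1 − 10/100) = 540 Ω.

540 Ω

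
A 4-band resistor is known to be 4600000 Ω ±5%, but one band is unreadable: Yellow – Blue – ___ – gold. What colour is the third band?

green

4600000 Ω = 46 × 10^5.
The third band is the multiplier, 10^5, which is green.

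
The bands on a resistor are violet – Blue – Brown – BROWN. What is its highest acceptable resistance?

767.6 Ω

Violet → 7 (first significant figure)
Blue → 6 (second significant figure)
Brown → ×10 multiplier
Brown → ±1% tolerance
76 × 10 = 760 Ω
Highest = 760 × (1 + 1/100) = 767.6 Ω.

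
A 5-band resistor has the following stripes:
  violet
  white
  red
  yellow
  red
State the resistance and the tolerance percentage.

Violet → 7 (first significant figure)
White → 9 (second significant figure)
Red → 2 (third significant figure)
Yellow → ×10^4 multiplier
Red → ±2% tolerance
792 × 10000 = 7920000 Ω

7920000 Ω ±2%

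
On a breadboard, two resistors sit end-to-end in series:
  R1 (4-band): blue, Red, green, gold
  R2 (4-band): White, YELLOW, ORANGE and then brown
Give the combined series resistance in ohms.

R1: blue, red → 62; green ×10^5 → 6200000 Ω.
R2: white, yellow → 94; orange ×10^3 → 94000 Ω.
Series: 6200000 + 94000 = 6294000 Ω.

6294000 Ω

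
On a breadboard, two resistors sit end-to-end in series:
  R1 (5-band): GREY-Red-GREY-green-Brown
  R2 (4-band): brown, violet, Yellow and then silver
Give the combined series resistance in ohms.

82970000 Ω

R1: grey, red, grey → 828; green ×10^5 → 82800000 Ω.
R2: brown, violet → 17; yellow ×10^4 → 170000 Ω.
Series: 82800000 + 170000 = 82970000 Ω.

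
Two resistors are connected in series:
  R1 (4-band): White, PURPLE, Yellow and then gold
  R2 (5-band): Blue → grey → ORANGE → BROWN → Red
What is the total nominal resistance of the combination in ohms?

976830 Ω

R1: white, violet → 97; yellow ×10^4 → 970000 Ω.
R2: blue, grey, orange → 683; brown ×10 → 6830 Ω.
Series: 970000 + 6830 = 976830 Ω.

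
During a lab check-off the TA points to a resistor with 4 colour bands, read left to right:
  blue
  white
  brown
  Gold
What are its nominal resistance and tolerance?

Blue → 6 (first significant figure)
White → 9 (second significant figure)
Brown → ×10 multiplier
Gold → ±5% tolerance
69 × 10 = 690 Ω

690 Ω ±5%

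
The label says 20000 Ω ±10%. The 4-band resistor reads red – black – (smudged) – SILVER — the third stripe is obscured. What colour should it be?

20000 Ω = 20 × 10^3.
The third band is the multiplier, 10^3, which is orange.

orange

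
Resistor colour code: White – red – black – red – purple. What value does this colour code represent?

92000 Ω

White → 9 (first significant figure)
Red → 2 (second significant figure)
Black → 0 (third significant figure)
Red → ×10^2 multiplier
920 × 100 = 92000 Ω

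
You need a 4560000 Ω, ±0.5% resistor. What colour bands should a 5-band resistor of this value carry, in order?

yellow, green, blue, yellow, green

4560000 Ω = 456 × 10^4.
4 → yellow
5 → green
6 → blue
Multiplier 10^4 → yellow.
±0.5% tolerance → green.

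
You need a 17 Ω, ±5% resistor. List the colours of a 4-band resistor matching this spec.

brown, violet, black, gold

17 Ω = 17 × 10^0.
1 → brown
7 → violet
Multiplier 10^0 → black.
±5% tolerance → gold.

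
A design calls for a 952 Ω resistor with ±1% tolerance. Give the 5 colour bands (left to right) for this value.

952 Ω = 952 × 10^0.
9 → white
5 → green
2 → red
Multiplier 10^0 → black.
±1% tolerance → brown.

white, green, red, black, brown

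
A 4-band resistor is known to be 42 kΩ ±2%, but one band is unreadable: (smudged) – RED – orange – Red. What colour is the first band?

42000 Ω = 42 × 10^3.
The first band gives digit 4 of the significand, and 4 is yellow.

yellow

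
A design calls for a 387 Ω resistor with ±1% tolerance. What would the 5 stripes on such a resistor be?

387 Ω = 387 × 10^0.
3 → orange
8 → grey
7 → violet
Multiplier 10^0 → black.
±1% tolerance → brown.

orange, grey, violet, black, brown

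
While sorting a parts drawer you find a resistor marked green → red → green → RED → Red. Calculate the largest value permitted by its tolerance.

53550 Ω

Green → 5 (first significant figure)
Red → 2 (second significant figure)
Green → 5 (third significant figure)
Red → ×10^2 multiplier
Red → ±2% tolerance
525 × 100 = 52500 Ω
Largest = 52500 × (1 + 2/100) = 53550 Ω.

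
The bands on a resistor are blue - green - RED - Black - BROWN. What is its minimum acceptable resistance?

645.48 Ω

Blue → 6 (first significant figure)
Green → 5 (second significant figure)
Red → 2 (third significant figure)
Black → ×1 multiplier
Brown → ±1% tolerance
652 × 1 = 652 Ω
Minimum = 652 × (1 − 1/100) = 645.48 Ω.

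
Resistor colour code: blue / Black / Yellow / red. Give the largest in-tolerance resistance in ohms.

Blue → 6 (first significant figure)
Black → 0 (second significant figure)
Yellow → ×10^4 multiplier
Red → ±2% tolerance
60 × 10000 = 600000 Ω
Largest = 600000 × (1 + 2/100) = 612000 Ω.

612000 Ω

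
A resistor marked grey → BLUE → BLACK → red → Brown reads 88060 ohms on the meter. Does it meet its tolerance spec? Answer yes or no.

no

Grey → 8 (first significant figure)
Blue → 6 (second significant figure)
Black → 0 (third significant figure)
Red → ×10^2 multiplier
Brown → ±1% tolerance
860 × 100 = 86000 Ω
Allowed range: 85140 Ω to 86860 Ω.
88060 ohms lies outside that range.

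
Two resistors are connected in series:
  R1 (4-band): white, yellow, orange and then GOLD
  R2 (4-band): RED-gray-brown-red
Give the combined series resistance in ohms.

R1: white, yellow → 94; orange ×10^3 → 94000 Ω.
R2: red, grey → 28; brown ×10 → 280 Ω.
Series: 94000 + 280 = 94280 Ω.

94280 Ω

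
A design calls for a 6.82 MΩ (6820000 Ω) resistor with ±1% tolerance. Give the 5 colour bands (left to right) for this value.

blue, grey, red, yellow, brown

6820000 Ω = 682 × 10^4.
6 → blue
8 → grey
2 → red
Multiplier 10^4 → yellow.
±1% tolerance → brown.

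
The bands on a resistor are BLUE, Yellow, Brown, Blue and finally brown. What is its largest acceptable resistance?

Blue → 6 (first significant figure)
Yellow → 4 (second significant figure)
Brown → 1 (third significant figure)
Blue → ×10^6 multiplier
Brown → ±1% tolerance
641 × 1000000 = 641000000 Ω
Largest = 641000000 × (1 + 1/100) = 647410000 Ω.

647410000 Ω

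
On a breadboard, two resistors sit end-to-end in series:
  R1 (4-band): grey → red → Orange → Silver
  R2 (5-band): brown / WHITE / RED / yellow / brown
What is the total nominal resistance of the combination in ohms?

R1: grey, red → 82; orange ×10^3 → 82000 Ω.
R2: brown, white, red → 192; yellow ×10^4 → 1920000 Ω.
Series: 82000 + 1920000 = 2002000 Ω.

2002000 Ω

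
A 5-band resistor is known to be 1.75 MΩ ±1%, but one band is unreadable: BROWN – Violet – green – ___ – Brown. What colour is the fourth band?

1750000 Ω = 175 × 10^4.
The fourth band is the multiplier, 10^4, which is yellow.

yellow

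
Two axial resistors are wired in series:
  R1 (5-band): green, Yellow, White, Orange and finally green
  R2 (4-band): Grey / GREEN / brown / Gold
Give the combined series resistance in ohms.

549850 Ω

R1: green, yellow, white → 549; orange ×10^3 → 549000 Ω.
R2: grey, green → 85; brown ×10 → 850 Ω.
Series: 549000 + 850 = 549850 Ω.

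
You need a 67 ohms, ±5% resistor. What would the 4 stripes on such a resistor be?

blue, violet, black, gold

67 Ω = 67 × 10^0.
6 → blue
7 → violet
Multiplier 10^0 → black.
±5% tolerance → gold.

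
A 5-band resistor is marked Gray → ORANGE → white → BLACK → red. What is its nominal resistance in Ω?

Grey → 8 (first significant figure)
Orange → 3 (second significant figure)
White → 9 (third significant figure)
Black → ×1 multiplier
839 × 1 = 839 Ω

839 Ω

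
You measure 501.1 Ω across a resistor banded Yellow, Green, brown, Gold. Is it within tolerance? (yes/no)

Yellow → 4 (first significant figure)
Green → 5 (second significant figure)
Brown → ×10 multiplier
Gold → ±5% tolerance
45 × 10 = 450 Ω
Allowed range: 427.5 Ω to 472.5 Ω.
501.1 Ω lies outside that range.

no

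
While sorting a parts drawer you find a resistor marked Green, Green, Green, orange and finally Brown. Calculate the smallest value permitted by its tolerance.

Green → 5 (first significant figure)
Green → 5 (second significant figure)
Green → 5 (third significant figure)
Orange → ×10^3 multiplier
Brown → ±1% tolerance
555 × 1000 = 555000 Ω
Smallest = 555000 × (1 − 1/100) = 549450 Ω.

549450 Ω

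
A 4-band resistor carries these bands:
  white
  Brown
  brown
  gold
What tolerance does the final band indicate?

The last band, gold, is the tolerance band.
Gold corresponds to ±5%.

±5%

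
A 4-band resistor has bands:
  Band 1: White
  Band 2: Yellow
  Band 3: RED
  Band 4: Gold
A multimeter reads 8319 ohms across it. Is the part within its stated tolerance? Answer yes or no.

no

White → 9 (first significant figure)
Yellow → 4 (second significant figure)
Red → ×10^2 multiplier
Gold → ±5% tolerance
94 × 100 = 9400 Ω
Allowed range: 8930 Ω to 9870 Ω.
8319 ohms lies outside that range.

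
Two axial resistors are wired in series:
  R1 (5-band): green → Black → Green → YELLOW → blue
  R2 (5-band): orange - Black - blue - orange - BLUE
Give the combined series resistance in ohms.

R1: green, black, green → 505; yellow ×10^4 → 5050000 Ω.
R2: orange, black, blue → 306; orange ×10^3 → 306000 Ω.
Series: 5050000 + 306000 = 5356000 Ω.

5356000 Ω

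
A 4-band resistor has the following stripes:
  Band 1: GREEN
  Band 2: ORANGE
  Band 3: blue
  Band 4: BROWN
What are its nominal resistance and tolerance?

Green → 5 (first significant figure)
Orange → 3 (second significant figure)
Blue → ×10^6 multiplier
Brown → ±1% tolerance
53 × 1000000 = 53000000 Ω

53000000 Ω ±1%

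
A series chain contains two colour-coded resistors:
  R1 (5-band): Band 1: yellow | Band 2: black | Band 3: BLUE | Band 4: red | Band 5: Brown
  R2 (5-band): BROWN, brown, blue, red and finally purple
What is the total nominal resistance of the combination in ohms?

R1: yellow, black, blue → 406; red ×10^2 → 40600 Ω.
R2: brown, brown, blue → 116; red ×10^2 → 11600 Ω.
Series: 40600 + 11600 = 52200 Ω.

52200 Ω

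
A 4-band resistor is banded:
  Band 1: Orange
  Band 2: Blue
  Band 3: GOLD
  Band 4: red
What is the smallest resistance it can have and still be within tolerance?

3.528 Ω

Orange → 3 (first significant figure)
Blue → 6 (second significant figure)
Gold → ×0.1 multiplier
Red → ±2% tolerance
36 × 0.1 = 3.6 Ω
Smallest = 3.6 × (1 − 2/100) = 3.528 Ω.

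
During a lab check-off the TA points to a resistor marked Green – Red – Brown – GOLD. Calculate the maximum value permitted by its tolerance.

Green → 5 (first significant figure)
Red → 2 (second significant figure)
Brown → ×10 multiplier
Gold → ±5% tolerance
52 × 10 = 520 Ω
Maximum = 520 × (1 + 5/100) = 546 Ω.

546 Ω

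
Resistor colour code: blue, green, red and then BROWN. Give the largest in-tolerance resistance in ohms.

6565 Ω

Blue → 6 (first significant figure)
Green → 5 (second significant figure)
Red → ×10^2 multiplier
Brown → ±1% tolerance
65 × 100 = 6500 Ω
Largest = 6500 × (1 + 1/100) = 6565 Ω.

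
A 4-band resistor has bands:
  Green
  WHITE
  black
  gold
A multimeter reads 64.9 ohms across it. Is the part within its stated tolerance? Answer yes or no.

no

Green → 5 (first significant figure)
White → 9 (second significant figure)
Black → ×1 multiplier
Gold → ±5% tolerance
59 × 1 = 59 Ω
Allowed range: 56.05 Ω to 61.95 Ω.
64.9 ohms lies outside that range.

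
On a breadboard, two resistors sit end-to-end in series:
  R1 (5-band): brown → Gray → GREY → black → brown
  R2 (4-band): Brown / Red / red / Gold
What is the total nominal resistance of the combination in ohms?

1388 Ω

R1: brown, grey, grey → 188; black ×1 → 188 Ω.
R2: brown, red → 12; red ×10^2 → 1200 Ω.
Series: 188 + 1200 = 1388 Ω.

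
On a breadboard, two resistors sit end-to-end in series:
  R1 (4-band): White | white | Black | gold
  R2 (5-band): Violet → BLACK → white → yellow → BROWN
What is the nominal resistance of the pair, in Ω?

7090099 Ω

R1: white, white → 99; black ×1 → 99 Ω.
R2: violet, black, white → 709; yellow ×10^4 → 7090000 Ω.
Series: 99 + 7090000 = 7090099 Ω.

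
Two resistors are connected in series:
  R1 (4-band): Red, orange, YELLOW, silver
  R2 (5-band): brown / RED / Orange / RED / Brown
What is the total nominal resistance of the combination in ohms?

242300 Ω

R1: red, orange → 23; yellow ×10^4 → 230000 Ω.
R2: brown, red, orange → 123; red ×10^2 → 12300 Ω.
Series: 230000 + 12300 = 242300 Ω.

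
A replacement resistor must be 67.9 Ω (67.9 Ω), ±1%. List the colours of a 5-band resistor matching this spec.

blue, violet, white, gold, brown

67.9 Ω = 679 × 10^-1.
6 → blue
7 → violet
9 → white
Multiplier 10^-1 → gold.
±1% tolerance → brown.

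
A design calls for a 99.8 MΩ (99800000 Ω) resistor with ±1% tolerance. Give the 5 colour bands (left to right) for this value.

99800000 Ω = 998 × 10^5.
9 → white
9 → white
8 → grey
Multiplier 10^5 → green.
±1% tolerance → brown.

white, white, grey, green, brown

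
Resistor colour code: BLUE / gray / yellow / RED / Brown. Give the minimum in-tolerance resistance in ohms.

67716 Ω

Blue → 6 (first significant figure)
Grey → 8 (second significant figure)
Yellow → 4 (third significant figure)
Red → ×10^2 multiplier
Brown → ±1% tolerance
684 × 100 = 68400 Ω
Minimum = 68400 × (1 − 1/100) = 67716 Ω.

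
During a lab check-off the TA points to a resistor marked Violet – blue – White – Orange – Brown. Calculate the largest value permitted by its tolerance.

Violet → 7 (first significant figure)
Blue → 6 (second significant figure)
White → 9 (third significant figure)
Orange → ×10^3 multiplier
Brown → ±1% tolerance
769 × 1000 = 769000 Ω
Largest = 769000 × (1 + 1/100) = 776690 Ω.

776690 Ω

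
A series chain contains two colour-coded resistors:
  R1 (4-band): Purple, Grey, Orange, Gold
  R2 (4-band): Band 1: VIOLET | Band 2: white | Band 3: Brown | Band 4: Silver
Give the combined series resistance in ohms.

R1: violet, grey → 78; orange ×10^3 → 78000 Ω.
R2: violet, white → 79; brown ×10 → 790 Ω.
Series: 78000 + 790 = 78790 Ω.

78790 Ω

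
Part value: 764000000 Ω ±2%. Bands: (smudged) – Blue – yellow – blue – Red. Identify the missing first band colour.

violet

764000000 Ω = 764 × 10^6.
The first band gives digit 7 of the significand, and 7 is violet.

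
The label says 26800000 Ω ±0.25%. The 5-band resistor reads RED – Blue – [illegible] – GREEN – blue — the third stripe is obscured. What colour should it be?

26800000 Ω = 268 × 10^5.
The third band gives digit 8 of the significand, and 8 is grey.

grey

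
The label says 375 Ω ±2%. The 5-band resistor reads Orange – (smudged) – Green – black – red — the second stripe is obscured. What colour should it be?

violet

375 Ω = 375 × 10^0.
The second band gives digit 7 of the significand, and 7 is violet.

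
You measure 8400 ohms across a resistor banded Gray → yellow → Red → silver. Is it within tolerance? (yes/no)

Grey → 8 (first significant figure)
Yellow → 4 (second significant figure)
Red → ×10^2 multiplier
Silver → ±10% tolerance
84 × 100 = 8400 Ω
Allowed range: 7560 Ω to 9240 Ω.
8400 ohms lies inside that range.

yes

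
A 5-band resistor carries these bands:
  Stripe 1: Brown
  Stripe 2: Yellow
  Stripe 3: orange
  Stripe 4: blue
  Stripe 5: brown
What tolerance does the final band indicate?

The last band, brown, is the tolerance band.
Brown corresponds to ±1%.

±1%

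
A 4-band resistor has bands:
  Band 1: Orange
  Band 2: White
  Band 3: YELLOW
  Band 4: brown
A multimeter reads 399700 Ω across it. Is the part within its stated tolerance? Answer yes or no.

no

Orange → 3 (first significant figure)
White → 9 (second significant figure)
Yellow → ×10^4 multiplier
Brown → ±1% tolerance
39 × 10000 = 390000 Ω
Allowed range: 386100 Ω to 393900 Ω.
399700 Ω lies outside that range.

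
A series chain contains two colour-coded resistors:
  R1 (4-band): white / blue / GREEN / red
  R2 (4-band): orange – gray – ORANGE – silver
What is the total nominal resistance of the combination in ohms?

R1: white, blue → 96; green ×10^5 → 9600000 Ω.
R2: orange, grey → 38; orange ×10^3 → 38000 Ω.
Series: 9600000 + 38000 = 9638000 Ω.

9638000 Ω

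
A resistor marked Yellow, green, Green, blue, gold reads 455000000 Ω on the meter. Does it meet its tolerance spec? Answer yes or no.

Yellow → 4 (first significant figure)
Green → 5 (second significant figure)
Green → 5 (third significant figure)
Blue → ×10^6 multiplier
Gold → ±5% tolerance
455 × 1000000 = 455000000 Ω
Allowed range: 432250000 Ω to 477750000 Ω.
455000000 Ω lies inside that range.

yes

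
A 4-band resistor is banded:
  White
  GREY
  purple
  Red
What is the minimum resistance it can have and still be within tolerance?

White → 9 (first significant figure)
Grey → 8 (second significant figure)
Violet → ×10^7 multiplier
Red → ±2% tolerance
98 × 10000000 = 980000000 Ω
Minimum = 980000000 × (1 − 2/100) = 960400000 Ω.

960400000 Ω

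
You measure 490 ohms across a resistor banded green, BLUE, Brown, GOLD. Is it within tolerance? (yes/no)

Green → 5 (first significant figure)
Blue → 6 (second significant figure)
Brown → ×10 multiplier
Gold → ±5% tolerance
56 × 10 = 560 Ω
Allowed range: 532 Ω to 588 Ω.
490 ohms lies outside that range.

no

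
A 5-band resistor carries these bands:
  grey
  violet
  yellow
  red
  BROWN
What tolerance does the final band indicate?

±1%

The last band, brown, is the tolerance band.
Brown corresponds to ±1%.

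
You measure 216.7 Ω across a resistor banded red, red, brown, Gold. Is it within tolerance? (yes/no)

yes

Red → 2 (first significant figure)
Red → 2 (second significant figure)
Brown → ×10 multiplier
Gold → ±5% tolerance
22 × 10 = 220 Ω
Allowed range: 209 Ω to 231 Ω.
216.7 Ω lies inside that range.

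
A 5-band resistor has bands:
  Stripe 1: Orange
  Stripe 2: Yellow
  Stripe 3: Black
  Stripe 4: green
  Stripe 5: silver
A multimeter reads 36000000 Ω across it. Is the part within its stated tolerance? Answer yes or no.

yes

Orange → 3 (first significant figure)
Yellow → 4 (second significant figure)
Black → 0 (third significant figure)
Green → ×10^5 multiplier
Silver → ±10% tolerance
340 × 100000 = 34000000 Ω
Allowed range: 30600000 Ω to 37400000 Ω.
36000000 Ω lies inside that range.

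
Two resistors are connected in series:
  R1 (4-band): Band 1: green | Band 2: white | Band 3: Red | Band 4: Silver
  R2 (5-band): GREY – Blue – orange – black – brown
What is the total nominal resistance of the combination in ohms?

6763 Ω

R1: green, white → 59; red ×10^2 → 5900 Ω.
R2: grey, blue, orange → 863; black ×1 → 863 Ω.
Series: 5900 + 863 = 6763 Ω.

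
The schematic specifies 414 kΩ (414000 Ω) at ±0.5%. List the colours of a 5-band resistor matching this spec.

yellow, brown, yellow, orange, green

414000 Ω = 414 × 10^3.
4 → yellow
1 → brown
4 → yellow
Multiplier 10^3 → orange.
±0.5% tolerance → green.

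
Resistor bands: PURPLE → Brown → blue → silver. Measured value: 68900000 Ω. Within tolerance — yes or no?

yes

Violet → 7 (first significant figure)
Brown → 1 (second significant figure)
Blue → ×10^6 multiplier
Silver → ±10% tolerance
71 × 1000000 = 71000000 Ω
Allowed range: 63900000 Ω to 78100000 Ω.
68900000 Ω lies inside that range.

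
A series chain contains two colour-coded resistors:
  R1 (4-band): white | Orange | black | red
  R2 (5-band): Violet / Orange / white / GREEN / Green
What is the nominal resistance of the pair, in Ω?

R1: white, orange → 93; black ×1 → 93 Ω.
R2: violet, orange, white → 739; green ×10^5 → 73900000 Ω.
Series: 93 + 73900000 = 73900093 Ω.

73900093 Ω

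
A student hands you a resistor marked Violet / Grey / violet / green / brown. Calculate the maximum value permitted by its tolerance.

79487000 Ω

Violet → 7 (first significant figure)
Grey → 8 (second significant figure)
Violet → 7 (third significant figure)
Green → ×10^5 multiplier
Brown → ±1% tolerance
787 × 100000 = 78700000 Ω
Maximum = 78700000 × (1 + 1/100) = 79487000 Ω.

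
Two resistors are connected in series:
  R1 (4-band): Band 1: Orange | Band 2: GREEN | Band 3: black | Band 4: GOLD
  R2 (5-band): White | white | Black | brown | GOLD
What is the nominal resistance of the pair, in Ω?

R1: orange, green → 35; black ×1 → 35 Ω.
R2: white, white, black → 990; brown ×10 → 9900 Ω.
Series: 35 + 9900 = 9935 Ω.

9935 Ω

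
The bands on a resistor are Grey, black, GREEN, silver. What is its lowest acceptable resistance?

Grey → 8 (first significant figure)
Black → 0 (second significant figure)
Green → ×10^5 multiplier
Silver → ±10% tolerance
80 × 100000 = 8000000 Ω
Lowest = 8000000 × (1 − 10/100) = 7200000 Ω.

7200000 Ω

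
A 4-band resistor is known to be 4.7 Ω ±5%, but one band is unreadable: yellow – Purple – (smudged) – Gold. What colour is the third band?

gold

4.7 Ω = 47 × 10^-1.
The third band is the multiplier, 10^-1, which is gold.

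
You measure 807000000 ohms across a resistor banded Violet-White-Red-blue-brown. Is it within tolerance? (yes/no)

Violet → 7 (first significant figure)
White → 9 (second significant figure)
Red → 2 (third significant figure)
Blue → ×10^6 multiplier
Brown → ±1% tolerance
792 × 1000000 = 792000000 Ω
Allowed range: 784080000 Ω to 799920000 Ω.
807000000 ohms lies outside that range.

no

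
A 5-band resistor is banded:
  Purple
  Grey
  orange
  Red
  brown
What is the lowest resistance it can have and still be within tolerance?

Violet → 7 (first significant figure)
Grey → 8 (second significant figure)
Orange → 3 (third significant figure)
Red → ×10^2 multiplier
Brown → ±1% tolerance
783 × 100 = 78300 Ω
Lowest = 78300 × (1 − 1/100) = 77517 Ω.

77517 Ω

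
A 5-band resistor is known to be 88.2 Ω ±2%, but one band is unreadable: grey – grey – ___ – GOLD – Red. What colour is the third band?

red

88.2 Ω = 882 × 10^-1.
The third band gives digit 2 of the significand, and 2 is red.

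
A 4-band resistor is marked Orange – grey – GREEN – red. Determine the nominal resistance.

3800000 Ω

Orange → 3 (first significant figure)
Grey → 8 (second significant figure)
Green → ×10^5 multiplier
38 × 100000 = 3800000 Ω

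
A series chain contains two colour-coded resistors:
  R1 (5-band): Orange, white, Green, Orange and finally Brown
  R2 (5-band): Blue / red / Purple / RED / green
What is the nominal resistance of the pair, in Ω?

R1: orange, white, green → 395; orange ×10^3 → 395000 Ω.
R2: blue, red, violet → 627; red ×10^2 → 62700 Ω.
Series: 395000 + 62700 = 457700 Ω.

457700 Ω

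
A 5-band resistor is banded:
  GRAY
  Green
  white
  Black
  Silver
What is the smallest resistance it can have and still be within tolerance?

Grey → 8 (first significant figure)
Green → 5 (second significant figure)
White → 9 (third significant figure)
Black → ×1 multiplier
Silver → ±10% tolerance
859 × 1 = 859 Ω
Smallest = 859 × (1 − 10/100) = 773.1 Ω.

773.1 Ω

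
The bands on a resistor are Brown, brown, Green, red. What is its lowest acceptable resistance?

1078000 Ω

Brown → 1 (first significant figure)
Brown → 1 (second significant figure)
Green → ×10^5 multiplier
Red → ±2% tolerance
11 × 100000 = 1100000 Ω
Lowest = 1100000 × (1 − 2/100) = 1078000 Ω.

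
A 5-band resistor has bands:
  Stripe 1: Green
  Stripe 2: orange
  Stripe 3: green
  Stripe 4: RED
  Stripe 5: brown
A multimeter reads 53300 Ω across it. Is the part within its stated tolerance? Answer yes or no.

yes

Green → 5 (first significant figure)
Orange → 3 (second significant figure)
Green → 5 (third significant figure)
Red → ×10^2 multiplier
Brown → ±1% tolerance
535 × 100 = 53500 Ω
Allowed range: 52965 Ω to 54035 Ω.
53300 Ω lies inside that range.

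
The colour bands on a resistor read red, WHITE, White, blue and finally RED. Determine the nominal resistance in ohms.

Red → 2 (first significant figure)
White → 9 (second significant figure)
White → 9 (third significant figure)
Blue → ×10^6 multiplier
299 × 1000000 = 299000000 Ω

299000000 Ω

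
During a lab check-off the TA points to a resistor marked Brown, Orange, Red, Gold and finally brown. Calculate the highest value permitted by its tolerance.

Brown → 1 (first significant figure)
Orange → 3 (second significant figure)
Red → 2 (third significant figure)
Gold → ×0.1 multiplier
Brown → ±1% tolerance
132 × 0.1 = 13.2 Ω
Highest = 13.2 × (1 + 1/100) = 13.332 Ω.

13.332 Ω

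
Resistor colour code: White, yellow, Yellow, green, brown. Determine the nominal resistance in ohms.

94400000 Ω

White → 9 (first significant figure)
Yellow → 4 (second significant figure)
Yellow → 4 (third significant figure)
Green → ×10^5 multiplier
944 × 100000 = 94400000 Ω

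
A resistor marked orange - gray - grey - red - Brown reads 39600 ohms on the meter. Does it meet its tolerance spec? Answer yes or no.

no

Orange → 3 (first significant figure)
Grey → 8 (second significant figure)
Grey → 8 (third significant figure)
Red → ×10^2 multiplier
Brown → ±1% tolerance
388 × 100 = 38800 Ω
Allowed range: 38412 Ω to 39188 Ω.
39600 ohms lies outside that range.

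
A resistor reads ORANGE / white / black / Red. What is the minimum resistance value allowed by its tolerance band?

Orange → 3 (first significant figure)
White → 9 (second significant figure)
Black → ×1 multiplier
Red → ±2% tolerance
39 × 1 = 39 Ω
Minimum = 39 × (1 − 2/100) = 38.22 Ω.

38.22 Ω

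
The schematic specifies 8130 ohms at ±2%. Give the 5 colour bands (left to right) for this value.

grey, brown, orange, brown, red

8130 Ω = 813 × 10^1.
8 → grey
1 → brown
3 → orange
Multiplier 10^1 → brown.
±2% tolerance → red.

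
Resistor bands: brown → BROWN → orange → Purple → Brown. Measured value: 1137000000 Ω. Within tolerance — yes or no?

Brown → 1 (first significant figure)
Brown → 1 (second significant figure)
Orange → 3 (third significant figure)
Violet → ×10^7 multiplier
Brown → ±1% tolerance
113 × 10000000 = 1130000000 Ω
Allowed range: 1118700000 Ω to 1141300000 Ω.
1137000000 Ω lies inside that range.

yes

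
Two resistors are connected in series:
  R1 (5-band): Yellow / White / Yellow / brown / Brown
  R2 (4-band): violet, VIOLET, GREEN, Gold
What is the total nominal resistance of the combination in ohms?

7704940 Ω

R1: yellow, white, yellow → 494; brown ×10 → 4940 Ω.
R2: violet, violet → 77; green ×10^5 → 7700000 Ω.
Series: 4940 + 7700000 = 7704940 Ω.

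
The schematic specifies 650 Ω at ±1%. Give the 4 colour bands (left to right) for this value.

blue, green, brown, brown

650 Ω = 65 × 10^1.
6 → blue
5 → green
Multiplier 10^1 → brown.
±1% tolerance → brown.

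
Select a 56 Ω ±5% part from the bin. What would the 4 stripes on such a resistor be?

56 Ω = 56 × 10^0.
5 → green
6 → blue
Multiplier 10^0 → black.
±5% tolerance → gold.

green, blue, black, gold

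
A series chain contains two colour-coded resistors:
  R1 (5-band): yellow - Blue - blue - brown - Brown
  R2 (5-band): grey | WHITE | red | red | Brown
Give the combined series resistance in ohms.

R1: yellow, blue, blue → 466; brown ×10 → 4660 Ω.
R2: grey, white, red → 892; red ×10^2 → 89200 Ω.
Series: 4660 + 89200 = 93860 Ω.

93860 Ω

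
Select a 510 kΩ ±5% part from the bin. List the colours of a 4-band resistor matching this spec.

green, brown, yellow, gold

510000 Ω = 51 × 10^4.
5 → green
1 → brown
Multiplier 10^4 → yellow.
±5% tolerance → gold.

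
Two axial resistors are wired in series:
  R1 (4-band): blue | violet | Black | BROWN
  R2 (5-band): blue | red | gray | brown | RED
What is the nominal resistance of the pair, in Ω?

6347 Ω

R1: blue, violet → 67; black ×1 → 67 Ω.
R2: blue, red, grey → 628; brown ×10 → 6280 Ω.
Series: 67 + 6280 = 6347 Ω.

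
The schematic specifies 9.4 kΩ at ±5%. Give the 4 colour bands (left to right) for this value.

9400 Ω = 94 × 10^2.
9 → white
4 → yellow
Multiplier 10^2 → red.
±5% tolerance → gold.

white, yellow, red, gold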